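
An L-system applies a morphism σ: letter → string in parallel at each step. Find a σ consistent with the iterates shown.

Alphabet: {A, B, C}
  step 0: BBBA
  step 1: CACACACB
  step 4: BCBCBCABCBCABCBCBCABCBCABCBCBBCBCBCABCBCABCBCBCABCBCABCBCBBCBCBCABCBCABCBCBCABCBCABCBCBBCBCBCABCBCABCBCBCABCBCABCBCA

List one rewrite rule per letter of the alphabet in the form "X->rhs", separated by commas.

A->CB, B->CA, C->BCB

  step 0 ⇒ step 1: BBBA ⇒ CA·CA·CA·CB
    A ↦ CB
    B ↦ CA
    C ↦ BCB  (constrained at step 1)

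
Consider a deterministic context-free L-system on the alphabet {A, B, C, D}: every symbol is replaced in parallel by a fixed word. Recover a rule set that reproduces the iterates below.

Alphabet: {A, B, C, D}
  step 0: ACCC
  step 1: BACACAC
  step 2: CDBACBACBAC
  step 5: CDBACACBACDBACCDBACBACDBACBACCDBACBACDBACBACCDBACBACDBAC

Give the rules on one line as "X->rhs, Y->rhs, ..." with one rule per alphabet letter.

A->B, B->CD, C->AC, D->BA

  step 1 ⇒ step 2: BACACAC ⇒ CD·B·AC·B·AC·B·AC
    A ↦ B
    B ↦ CD
    C ↦ AC
    D ↦ BA  (constrained at step 2)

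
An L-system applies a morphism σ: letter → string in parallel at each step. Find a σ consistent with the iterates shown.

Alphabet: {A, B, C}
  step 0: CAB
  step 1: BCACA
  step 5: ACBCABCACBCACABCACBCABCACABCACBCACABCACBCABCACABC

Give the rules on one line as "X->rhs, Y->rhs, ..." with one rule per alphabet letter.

  step 0 ⇒ step 1: CAB ⇒ BC·AC·A
    A ↦ AC
    B ↦ A
    C ↦ BC

A->AC, B->A, C->BC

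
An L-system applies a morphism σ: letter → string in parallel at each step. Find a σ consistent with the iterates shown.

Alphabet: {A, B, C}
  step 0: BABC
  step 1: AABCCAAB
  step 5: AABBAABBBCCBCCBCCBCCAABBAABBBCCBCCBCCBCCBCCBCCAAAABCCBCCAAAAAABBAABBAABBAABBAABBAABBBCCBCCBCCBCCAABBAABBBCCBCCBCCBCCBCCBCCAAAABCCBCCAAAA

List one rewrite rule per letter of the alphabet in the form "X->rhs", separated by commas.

A->BCC, B->AA, C->B

  step 0 ⇒ step 1: BABC ⇒ AA·BCC·AA·B
    A ↦ BCC
    B ↦ AA
    C ↦ B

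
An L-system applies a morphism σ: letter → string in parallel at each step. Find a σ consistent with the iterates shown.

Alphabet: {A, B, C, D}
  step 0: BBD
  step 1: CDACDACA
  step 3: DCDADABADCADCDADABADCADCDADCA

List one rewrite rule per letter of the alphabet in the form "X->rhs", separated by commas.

A->D, B->CDA, C->ABA, D->CA

  step 0 ⇒ step 1: BBD ⇒ CDA·CDA·CA
    B ↦ CDA
    D ↦ CA
    A ↦ D  (constrained at step 1)
    C ↦ ABA  (constrained at step 1)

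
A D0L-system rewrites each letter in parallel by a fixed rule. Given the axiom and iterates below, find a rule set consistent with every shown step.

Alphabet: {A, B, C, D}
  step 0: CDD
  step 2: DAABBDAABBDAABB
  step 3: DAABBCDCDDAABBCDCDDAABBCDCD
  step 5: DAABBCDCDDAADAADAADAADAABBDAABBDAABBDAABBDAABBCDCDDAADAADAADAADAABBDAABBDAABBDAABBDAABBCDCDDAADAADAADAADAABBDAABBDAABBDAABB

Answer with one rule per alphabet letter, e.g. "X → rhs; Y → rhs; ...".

  step 2 ⇒ step 3: DAABBDAABBDAABB ⇒ DAA·B·B·CD·CD·DAA·B·B·CD·CD·DAA·B·B·CD·CD
    A ↦ B
    B ↦ CD
    D ↦ DAA
    C ↦ DAA  (constrained at step 0)

A->B, B->CD, C->DAA, D->DAA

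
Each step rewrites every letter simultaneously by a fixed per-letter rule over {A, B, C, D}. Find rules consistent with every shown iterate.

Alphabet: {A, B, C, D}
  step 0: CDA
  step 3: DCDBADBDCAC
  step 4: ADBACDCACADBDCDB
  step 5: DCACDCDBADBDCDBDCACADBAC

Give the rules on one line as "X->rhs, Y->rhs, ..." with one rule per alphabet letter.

A->DC, B->C, C->DB, D->A

  step 4 ⇒ step 5: ADBACDCACADBDCDB ⇒ DC·A·C·DC·DB·A·DB·DC·DB·DC·A·C·A·DB·A·C
    A ↦ DC
    B ↦ C
    C ↦ DB
    D ↦ A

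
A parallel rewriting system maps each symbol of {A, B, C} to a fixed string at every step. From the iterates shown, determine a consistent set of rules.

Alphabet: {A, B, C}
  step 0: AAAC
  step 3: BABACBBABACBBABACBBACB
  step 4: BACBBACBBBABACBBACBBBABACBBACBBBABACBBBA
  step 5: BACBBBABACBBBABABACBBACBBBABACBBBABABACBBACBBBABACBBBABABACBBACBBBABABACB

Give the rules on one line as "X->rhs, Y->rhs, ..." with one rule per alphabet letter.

A->CB, B->BA, C->B

  step 4 ⇒ step 5: BACBBACBBBABACBBACBBBABACBBACBBBABACBBBA ⇒ BA·CB·B·BA·BA·CB·B·BA·BA·BA·CB·BA·CB·B·BA·BA·CB·B·BA·BA·BA·CB·BA·CB·B·BA·BA·CB·B·BA·BA·BA·CB·BA·CB·B·BA·BA·BA·CB
    A ↦ CB
    B ↦ BA
    C ↦ B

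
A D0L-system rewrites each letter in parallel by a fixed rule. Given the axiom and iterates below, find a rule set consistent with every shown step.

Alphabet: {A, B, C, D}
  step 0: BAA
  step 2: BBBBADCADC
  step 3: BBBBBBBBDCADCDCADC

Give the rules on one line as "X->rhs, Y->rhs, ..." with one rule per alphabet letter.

A->DC, B->BB, C->DC, D->A

  step 2 ⇒ step 3: BBBBADCADC ⇒ BB·BB·BB·BB·DC·A·DC·DC·A·DC
    A ↦ DC
    B ↦ BB
    C ↦ DC
    D ↦ A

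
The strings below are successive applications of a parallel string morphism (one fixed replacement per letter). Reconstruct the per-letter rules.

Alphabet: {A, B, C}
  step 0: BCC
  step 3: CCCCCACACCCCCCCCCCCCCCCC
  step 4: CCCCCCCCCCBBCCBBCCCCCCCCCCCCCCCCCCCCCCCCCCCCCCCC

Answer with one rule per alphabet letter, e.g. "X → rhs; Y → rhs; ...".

A->BB, B->CA, C->CC

  step 3 ⇒ step 4: CCCCCACACCCCCCCCCCCCCCCC ⇒ CC·CC·CC·CC·CC·BB·CC·BB·CC·CC·CC·CC·CC·CC·CC·CC·CC·CC·CC·CC·CC·CC·CC·CC
    A ↦ BB
    C ↦ CC
    B ↦ CA  (constrained at step 0)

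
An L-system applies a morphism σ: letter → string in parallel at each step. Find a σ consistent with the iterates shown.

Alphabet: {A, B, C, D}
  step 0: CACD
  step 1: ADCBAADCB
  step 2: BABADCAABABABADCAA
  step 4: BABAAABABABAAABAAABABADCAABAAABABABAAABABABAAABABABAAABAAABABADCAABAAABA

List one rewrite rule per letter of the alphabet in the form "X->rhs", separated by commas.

  step 1 ⇒ step 2: ADCBAADCB ⇒ BA·B·ADC·AA·BA·BA·B·ADC·AA
    A ↦ BA
    B ↦ AA
    C ↦ ADC
    D ↦ B

A->BA, B->AA, C->ADC, D->B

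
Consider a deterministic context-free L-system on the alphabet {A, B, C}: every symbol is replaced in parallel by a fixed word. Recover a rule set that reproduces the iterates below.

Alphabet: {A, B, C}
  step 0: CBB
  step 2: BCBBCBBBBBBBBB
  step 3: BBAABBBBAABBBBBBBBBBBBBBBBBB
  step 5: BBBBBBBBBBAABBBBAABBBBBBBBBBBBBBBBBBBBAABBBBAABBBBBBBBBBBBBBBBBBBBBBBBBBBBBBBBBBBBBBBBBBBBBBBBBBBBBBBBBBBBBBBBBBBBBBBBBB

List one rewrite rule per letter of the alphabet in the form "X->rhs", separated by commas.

  step 2 ⇒ step 3: BCBBCBBBBBBBBB ⇒ BB·AA·BB·BB·AA·BB·BB·BB·BB·BB·BB·BB·BB·BB
    B ↦ BB
    C ↦ AA
    A ↦ BCB  (constrained at step 3)

A->BCB, B->BB, C->AA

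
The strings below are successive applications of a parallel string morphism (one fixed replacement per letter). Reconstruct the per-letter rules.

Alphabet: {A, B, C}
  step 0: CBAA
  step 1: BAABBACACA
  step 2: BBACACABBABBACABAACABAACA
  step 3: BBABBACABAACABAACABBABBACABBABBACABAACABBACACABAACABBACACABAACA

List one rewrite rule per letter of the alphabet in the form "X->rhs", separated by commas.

A->CA, B->BBA, C->BAA

  step 2 ⇒ step 3: BBACACABBABBACABAACABAACA ⇒ BBA·BBA·CA·BAA·CA·BAA·CA·BBA·BBA·CA·BBA·BBA·CA·BAA·CA·BBA·CA·CA·BAA·CA·BBA·CA·CA·BAA·CA
    A ↦ CA
    B ↦ BBA
    C ↦ BAA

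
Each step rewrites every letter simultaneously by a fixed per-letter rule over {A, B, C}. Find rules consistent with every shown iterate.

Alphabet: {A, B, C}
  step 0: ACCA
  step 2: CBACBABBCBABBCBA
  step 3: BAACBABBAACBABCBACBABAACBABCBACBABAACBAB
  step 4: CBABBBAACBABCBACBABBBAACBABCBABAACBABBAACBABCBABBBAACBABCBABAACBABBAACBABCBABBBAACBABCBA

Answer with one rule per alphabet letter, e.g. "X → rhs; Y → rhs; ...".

A->B, B->CBA, C->BAA

  step 3 ⇒ step 4: BAACBABBAACBABCBACBABAACBABCBACBABAACBAB ⇒ CBA·B·B·BAA·CBA·B·CBA·CBA·B·B·BAA·CBA·B·CBA·BAA·CBA·B·BAA·CBA·B·CBA·B·B·BAA·CBA·B·CBA·BAA·CBA·B·BAA·CBA·B·CBA·B·B·BAA·CBA·B·CBA
    A ↦ B
    B ↦ CBA
    C ↦ BAA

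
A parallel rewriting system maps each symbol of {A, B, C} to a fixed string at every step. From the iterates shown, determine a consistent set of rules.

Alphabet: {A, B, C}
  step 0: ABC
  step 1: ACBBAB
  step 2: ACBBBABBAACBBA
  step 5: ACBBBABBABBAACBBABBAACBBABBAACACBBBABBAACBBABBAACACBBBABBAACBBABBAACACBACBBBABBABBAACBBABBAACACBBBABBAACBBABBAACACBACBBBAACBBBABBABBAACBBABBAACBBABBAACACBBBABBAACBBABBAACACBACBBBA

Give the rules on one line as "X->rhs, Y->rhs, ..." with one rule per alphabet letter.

A->AC, B->BBA, C->B

  step 1 ⇒ step 2: ACBBAB ⇒ AC·B·BBA·BBA·AC·BBA
    A ↦ AC
    B ↦ BBA
    C ↦ B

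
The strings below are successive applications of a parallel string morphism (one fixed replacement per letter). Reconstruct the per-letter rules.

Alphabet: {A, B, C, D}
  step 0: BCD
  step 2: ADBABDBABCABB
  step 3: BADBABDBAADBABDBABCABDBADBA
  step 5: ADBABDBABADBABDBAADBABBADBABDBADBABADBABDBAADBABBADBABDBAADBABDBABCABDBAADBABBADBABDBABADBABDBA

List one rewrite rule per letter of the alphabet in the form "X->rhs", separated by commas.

A->B, B->DBA, C->BCA, D->A

  step 2 ⇒ step 3: ADBABDBABCABB ⇒ B·A·DBA·B·DBA·A·DBA·B·DBA·BCA·B·DBA·DBA
    A ↦ B
    B ↦ DBA
    C ↦ BCA
    D ↦ A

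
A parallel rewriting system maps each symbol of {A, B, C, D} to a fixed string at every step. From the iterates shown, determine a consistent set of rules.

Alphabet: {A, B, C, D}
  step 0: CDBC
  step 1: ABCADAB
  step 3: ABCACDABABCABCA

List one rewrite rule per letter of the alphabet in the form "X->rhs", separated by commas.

  step 0 ⇒ step 1: CDBC ⇒ AB·CA·D·AB
    B ↦ D
    C ↦ AB
    D ↦ CA
    A ↦ C  (constrained at step 1)

A->C, B->D, C->AB, D->CA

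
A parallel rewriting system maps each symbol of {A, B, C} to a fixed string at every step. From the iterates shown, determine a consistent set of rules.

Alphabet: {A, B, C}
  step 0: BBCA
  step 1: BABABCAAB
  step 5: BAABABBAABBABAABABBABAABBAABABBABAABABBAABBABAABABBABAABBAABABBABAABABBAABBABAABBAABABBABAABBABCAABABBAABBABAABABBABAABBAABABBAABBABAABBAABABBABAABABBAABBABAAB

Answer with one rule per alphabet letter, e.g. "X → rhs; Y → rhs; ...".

  step 0 ⇒ step 1: BBCA ⇒ BA·BA·BCA·AB
    A ↦ AB
    B ↦ BA
    C ↦ BCA

A->AB, B->BA, C->BCA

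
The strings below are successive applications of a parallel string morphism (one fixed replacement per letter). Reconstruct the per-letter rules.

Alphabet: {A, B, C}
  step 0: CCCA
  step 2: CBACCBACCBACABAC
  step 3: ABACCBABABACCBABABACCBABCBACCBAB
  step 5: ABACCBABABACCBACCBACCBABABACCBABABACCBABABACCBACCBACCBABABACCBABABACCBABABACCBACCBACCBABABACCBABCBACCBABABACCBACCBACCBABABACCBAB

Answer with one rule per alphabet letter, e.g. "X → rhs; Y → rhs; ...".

  step 2 ⇒ step 3: CBACCBACCBACABAC ⇒ AB·AC·CB·AB·AB·AC·CB·AB·AB·AC·CB·AB·CB·AC·CB·AB
    A ↦ CB
    B ↦ AC
    C ↦ AB

A->CB, B->AC, C->AB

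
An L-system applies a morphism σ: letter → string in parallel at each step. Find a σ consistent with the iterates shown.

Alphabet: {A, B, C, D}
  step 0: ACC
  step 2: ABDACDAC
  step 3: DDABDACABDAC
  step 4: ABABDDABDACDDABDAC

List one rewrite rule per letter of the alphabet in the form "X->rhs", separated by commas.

A->D, B->D, C->AC, D->AB

  step 3 ⇒ step 4: DDABDACABDAC ⇒ AB·AB·D·D·AB·D·AC·D·D·AB·D·AC
    A ↦ D
    B ↦ D
    C ↦ AC
    D ↦ AB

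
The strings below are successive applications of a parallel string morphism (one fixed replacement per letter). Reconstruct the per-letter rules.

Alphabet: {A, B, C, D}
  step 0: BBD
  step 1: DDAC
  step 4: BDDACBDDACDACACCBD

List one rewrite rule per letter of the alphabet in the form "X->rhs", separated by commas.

  step 0 ⇒ step 1: BBD ⇒ D·D·AC
    B ↦ D
    D ↦ AC
    A ↦ C  (constrained at step 1)
    C ↦ BD  (constrained at step 1)

A->C, B->D, C->BD, D->AC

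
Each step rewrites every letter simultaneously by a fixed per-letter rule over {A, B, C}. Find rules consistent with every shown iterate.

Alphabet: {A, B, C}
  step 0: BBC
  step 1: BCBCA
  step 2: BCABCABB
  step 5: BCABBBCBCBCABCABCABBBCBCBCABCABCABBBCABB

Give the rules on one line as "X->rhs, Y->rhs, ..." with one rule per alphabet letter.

A->BB, B->BC, C->A

  step 1 ⇒ step 2: BCBCA ⇒ BC·A·BC·A·BB
    A ↦ BB
    B ↦ BC
    C ↦ A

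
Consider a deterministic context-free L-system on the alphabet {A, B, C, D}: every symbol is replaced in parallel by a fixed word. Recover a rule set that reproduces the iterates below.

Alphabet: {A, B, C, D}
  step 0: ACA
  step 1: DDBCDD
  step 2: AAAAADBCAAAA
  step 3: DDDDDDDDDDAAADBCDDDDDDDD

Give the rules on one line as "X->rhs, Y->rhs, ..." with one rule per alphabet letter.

A->DD, B->AD, C->BC, D->AA

  step 2 ⇒ step 3: AAAAADBCAAAA ⇒ DD·DD·DD·DD·DD·AA·AD·BC·DD·DD·DD·DD
    A ↦ DD
    B ↦ AD
    C ↦ BC
    D ↦ AA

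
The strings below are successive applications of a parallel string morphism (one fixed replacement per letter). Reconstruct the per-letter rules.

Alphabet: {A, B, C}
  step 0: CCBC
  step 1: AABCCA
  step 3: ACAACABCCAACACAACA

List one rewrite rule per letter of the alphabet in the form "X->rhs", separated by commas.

  step 0 ⇒ step 1: CCBC ⇒ A·A·BCC·A
    B ↦ BCC
    C ↦ A
    A ↦ CA  (constrained at step 1)

A->CA, B->BCC, C->A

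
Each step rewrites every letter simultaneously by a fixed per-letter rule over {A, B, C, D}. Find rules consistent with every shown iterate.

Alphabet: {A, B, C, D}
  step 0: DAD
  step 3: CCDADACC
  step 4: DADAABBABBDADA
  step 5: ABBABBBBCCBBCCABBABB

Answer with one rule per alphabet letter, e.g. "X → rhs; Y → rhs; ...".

A->BB, B->C, C->DA, D->A

  step 4 ⇒ step 5: DADAABBABBDADA ⇒ A·BB·A·BB·BB·C·C·BB·C·C·A·BB·A·BB
    A ↦ BB
    B ↦ C
    D ↦ A
  step 3 ⇒ step 4: CCDADACC ⇒ DA·DA·A·BB·A·BB·DA·DA
    C ↦ DA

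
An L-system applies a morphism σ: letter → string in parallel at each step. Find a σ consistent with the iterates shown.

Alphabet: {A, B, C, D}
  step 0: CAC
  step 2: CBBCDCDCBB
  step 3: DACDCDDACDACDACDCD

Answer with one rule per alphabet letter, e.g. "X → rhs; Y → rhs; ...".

A->BB, B->CD, C->DA, D->C

  step 2 ⇒ step 3: CBBCDCDCBB ⇒ DA·CD·CD·DA·C·DA·C·DA·CD·CD
    B ↦ CD
    C ↦ DA
    D ↦ C
    A ↦ BB  (constrained at step 0)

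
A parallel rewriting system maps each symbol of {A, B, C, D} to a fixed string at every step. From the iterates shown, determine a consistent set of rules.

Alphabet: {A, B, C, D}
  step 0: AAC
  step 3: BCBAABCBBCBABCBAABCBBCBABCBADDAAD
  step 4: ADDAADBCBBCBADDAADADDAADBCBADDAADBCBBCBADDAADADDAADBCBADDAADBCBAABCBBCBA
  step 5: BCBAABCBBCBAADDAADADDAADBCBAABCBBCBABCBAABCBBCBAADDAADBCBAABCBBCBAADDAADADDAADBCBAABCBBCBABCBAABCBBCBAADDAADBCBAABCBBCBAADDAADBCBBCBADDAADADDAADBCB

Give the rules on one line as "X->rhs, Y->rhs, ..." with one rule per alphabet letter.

A->BCB, B->AD, C->DA, D->A

  step 4 ⇒ step 5: ADDAADBCBBCBADDAADADDAADBCBADDAADBCBBCBADDAADADDAADBCBADDAADBCBAABCBBCBA ⇒ BCB·A·A·BCB·BCB·A·AD·DA·AD·AD·DA·AD·BCB·A·A·BCB·BCB·A·BCB·A·A·BCB·BCB·A·AD·DA·AD·BCB·A·A·BCB·BCB·A·AD·DA·AD·AD·DA·AD·BCB·A·A·BCB·BCB·A·BCB·A·A·BCB·BCB·A·AD·DA·AD·BCB·A·A·BCB·BCB·A·AD·DA·AD·BCB·BCB·AD·DA·AD·AD·DA·AD·BCB
    A ↦ BCB
    B ↦ AD
    C ↦ DA
    D ↦ A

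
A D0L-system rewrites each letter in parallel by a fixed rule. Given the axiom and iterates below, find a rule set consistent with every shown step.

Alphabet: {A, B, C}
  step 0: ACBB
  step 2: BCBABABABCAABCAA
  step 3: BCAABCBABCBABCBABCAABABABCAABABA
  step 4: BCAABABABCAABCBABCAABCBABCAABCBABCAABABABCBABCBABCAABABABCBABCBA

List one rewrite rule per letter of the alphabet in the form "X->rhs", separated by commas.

  step 3 ⇒ step 4: BCAABCBABCBABCBABCAABABABCAABABA ⇒ BC·AA·BA·BA·BC·AA·BC·BA·BC·AA·BC·BA·BC·AA·BC·BA·BC·AA·BA·BA·BC·BA·BC·BA·BC·AA·BA·BA·BC·BA·BC·BA
    A ↦ BA
    B ↦ BC
    C ↦ AA

A->BA, B->BC, C->AA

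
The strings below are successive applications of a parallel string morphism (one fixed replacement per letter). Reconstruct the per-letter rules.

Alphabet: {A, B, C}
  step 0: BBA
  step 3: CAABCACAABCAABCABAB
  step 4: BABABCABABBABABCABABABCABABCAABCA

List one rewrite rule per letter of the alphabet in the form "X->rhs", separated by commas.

A->AB, B->CA, C->B

  step 3 ⇒ step 4: CAABCACAABCAABCABAB ⇒ B·AB·AB·CA·B·AB·B·AB·AB·CA·B·AB·AB·CA·B·AB·CA·AB·CA
    A ↦ AB
    B ↦ CA
    C ↦ B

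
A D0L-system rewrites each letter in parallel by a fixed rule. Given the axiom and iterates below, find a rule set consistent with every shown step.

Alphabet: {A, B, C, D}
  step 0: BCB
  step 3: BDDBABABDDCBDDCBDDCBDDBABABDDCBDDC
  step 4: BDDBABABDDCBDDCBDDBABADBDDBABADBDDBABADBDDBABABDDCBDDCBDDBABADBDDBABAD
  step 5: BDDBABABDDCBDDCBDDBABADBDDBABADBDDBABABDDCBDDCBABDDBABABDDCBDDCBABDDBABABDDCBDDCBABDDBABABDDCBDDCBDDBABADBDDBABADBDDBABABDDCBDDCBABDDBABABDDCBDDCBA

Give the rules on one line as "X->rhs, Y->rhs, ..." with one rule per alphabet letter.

  step 4 ⇒ step 5: BDDBABABDDCBDDCBDDBABADBDDBABADBDDBABADBDDBABABDDCBDDCBDDBABADBDDBABAD ⇒ BDD·BA·BA·BDD·C·BDD·C·BDD·BA·BA·D·BDD·BA·BA·D·BDD·BA·BA·BDD·C·BDD·C·BA·BDD·BA·BA·BDD·C·BDD·C·BA·BDD·BA·BA·BDD·C·BDD·C·BA·BDD·BA·BA·BDD·C·BDD·C·BDD·BA·BA·D·BDD·BA·BA·D·BDD·BA·BA·BDD·C·BDD·C·BA·BDD·BA·BA·BDD·C·BDD·C·BA
    A ↦ C
    B ↦ BDD
    C ↦ D
    D ↦ BA

A->C, B->BDD, C->D, D->BA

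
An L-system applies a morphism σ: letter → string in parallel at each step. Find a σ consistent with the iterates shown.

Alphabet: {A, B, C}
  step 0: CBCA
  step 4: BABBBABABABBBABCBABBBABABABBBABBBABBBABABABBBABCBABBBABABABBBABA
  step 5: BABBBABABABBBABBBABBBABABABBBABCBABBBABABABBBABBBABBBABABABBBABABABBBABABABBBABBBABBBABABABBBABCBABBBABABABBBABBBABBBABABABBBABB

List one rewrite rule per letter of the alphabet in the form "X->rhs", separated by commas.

  step 4 ⇒ step 5: BABBBABABABBBABCBABBBABABABBBABBBABBBABABABBBABCBABBBABABABBBABA ⇒ BA·BB·BA·BA·BA·BB·BA·BB·BA·BB·BA·BA·BA·BB·BA·BC·BA·BB·BA·BA·BA·BB·BA·BB·BA·BB·BA·BA·BA·BB·BA·BA·BA·BB·BA·BA·BA·BB·BA·BB·BA·BB·BA·BA·BA·BB·BA·BC·BA·BB·BA·BA·BA·BB·BA·BB·BA·BB·BA·BA·BA·BB·BA·BB
    A ↦ BB
    B ↦ BA
    C ↦ BC

A->BB, B->BA, C->BC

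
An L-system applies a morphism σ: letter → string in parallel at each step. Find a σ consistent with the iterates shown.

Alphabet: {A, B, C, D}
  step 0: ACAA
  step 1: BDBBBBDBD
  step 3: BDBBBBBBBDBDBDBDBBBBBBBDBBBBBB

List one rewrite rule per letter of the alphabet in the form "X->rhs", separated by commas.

  step 0 ⇒ step 1: ACAA ⇒ BD·BBB·BD·BD
    A ↦ BD
    C ↦ BBB
    B ↦ A  (constrained at step 1)
    D ↦ CC  (constrained at step 1)

A->BD, B->A, C->BBB, D->CC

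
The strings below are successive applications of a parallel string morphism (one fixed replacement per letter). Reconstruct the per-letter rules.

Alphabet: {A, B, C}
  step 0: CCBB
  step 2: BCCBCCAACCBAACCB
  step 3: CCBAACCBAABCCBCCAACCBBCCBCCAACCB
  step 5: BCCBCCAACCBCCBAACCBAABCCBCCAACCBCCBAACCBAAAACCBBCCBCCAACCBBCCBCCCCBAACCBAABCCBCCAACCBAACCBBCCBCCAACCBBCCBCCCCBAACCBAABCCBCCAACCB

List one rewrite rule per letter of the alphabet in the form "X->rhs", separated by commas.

  step 2 ⇒ step 3: BCCBCCAACCBAACCB ⇒ CCB·A·A·CCB·A·A·BCC·BCC·A·A·CCB·BCC·BCC·A·A·CCB
    A ↦ BCC
    B ↦ CCB
    C ↦ A

A->BCC, B->CCB, C->A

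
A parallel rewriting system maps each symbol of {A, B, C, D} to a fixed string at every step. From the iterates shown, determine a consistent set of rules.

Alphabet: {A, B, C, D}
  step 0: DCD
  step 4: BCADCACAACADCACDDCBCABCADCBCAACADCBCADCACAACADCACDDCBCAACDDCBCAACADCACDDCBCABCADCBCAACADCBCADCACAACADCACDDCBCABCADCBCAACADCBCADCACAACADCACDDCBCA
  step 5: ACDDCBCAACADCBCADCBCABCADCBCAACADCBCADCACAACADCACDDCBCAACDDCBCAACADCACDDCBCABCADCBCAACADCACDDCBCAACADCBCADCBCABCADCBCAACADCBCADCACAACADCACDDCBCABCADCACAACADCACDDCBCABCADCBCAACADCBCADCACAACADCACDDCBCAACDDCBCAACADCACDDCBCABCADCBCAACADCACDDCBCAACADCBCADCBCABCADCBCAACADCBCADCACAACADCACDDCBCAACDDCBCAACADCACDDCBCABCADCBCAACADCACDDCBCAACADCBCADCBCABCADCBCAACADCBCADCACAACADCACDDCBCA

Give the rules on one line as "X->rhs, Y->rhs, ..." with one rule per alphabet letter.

A->BCA, B->ACD, C->DC, D->ACA

  step 4 ⇒ step 5: BCADCACAACADCACDDCBCABCADCBCAACADCBCADCACAACADCACDDCBCAACDDCBCAACADCACDDCBCABCADCBCAACADCBCADCACAACADCACDDCBCABCADCBCAACADCBCADCACAACADCACDDCBCA ⇒ ACD·DC·BCA·ACA·DC·BCA·DC·BCA·BCA·DC·BCA·ACA·DC·BCA·DC·ACA·ACA·DC·ACD·DC·BCA·ACD·DC·BCA·ACA·DC·ACD·DC·BCA·BCA·DC·BCA·ACA·DC·ACD·DC·BCA·ACA·DC·BCA·DC·BCA·BCA·DC·BCA·ACA·DC·BCA·DC·ACA·ACA·DC·ACD·DC·BCA·BCA·DC·ACA·ACA·DC·ACD·DC·BCA·BCA·DC·BCA·ACA·DC·BCA·DC·ACA·ACA·DC·ACD·DC·BCA·ACD·DC·BCA·ACA·DC·ACD·DC·BCA·BCA·DC·BCA·ACA·DC·ACD·DC·BCA·ACA·DC·BCA·DC·BCA·BCA·DC·BCA·ACA·DC·BCA·DC·ACA·ACA·DC·ACD·DC·BCA·ACD·DC·BCA·ACA·DC·ACD·DC·BCA·BCA·DC·BCA·ACA·DC·ACD·DC·BCA·ACA·DC·BCA·DC·BCA·BCA·DC·BCA·ACA·DC·BCA·DC·ACA·ACA·DC·ACD·DC·BCA
    A ↦ BCA
    B ↦ ACD
    C ↦ DC
    D ↦ ACA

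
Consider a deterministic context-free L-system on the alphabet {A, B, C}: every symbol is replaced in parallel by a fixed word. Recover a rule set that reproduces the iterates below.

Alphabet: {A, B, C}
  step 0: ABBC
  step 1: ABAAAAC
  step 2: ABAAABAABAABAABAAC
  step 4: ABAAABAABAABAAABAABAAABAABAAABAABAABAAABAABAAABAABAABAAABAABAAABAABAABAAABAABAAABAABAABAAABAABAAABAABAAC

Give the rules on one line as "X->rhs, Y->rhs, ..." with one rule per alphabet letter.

  step 1 ⇒ step 2: ABAAAAC ⇒ ABA·A·ABA·ABA·ABA·ABA·AC
    A ↦ ABA
    B ↦ A
    C ↦ AC

A->ABA, B->A, C->AC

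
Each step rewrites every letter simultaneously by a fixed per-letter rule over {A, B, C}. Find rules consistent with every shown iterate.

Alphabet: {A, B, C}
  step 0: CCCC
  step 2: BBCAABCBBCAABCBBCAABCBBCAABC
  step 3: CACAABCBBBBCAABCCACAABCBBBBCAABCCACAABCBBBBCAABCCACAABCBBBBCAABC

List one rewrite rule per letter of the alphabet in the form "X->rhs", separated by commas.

  step 2 ⇒ step 3: BBCAABCBBCAABCBBCAABCBBCAABC ⇒ CA·CA·ABC·BB·BB·CA·ABC·CA·CA·ABC·BB·BB·CA·ABC·CA·CA·ABC·BB·BB·CA·ABC·CA·CA·ABC·BB·BB·CA·ABC
    A ↦ BB
    B ↦ CA
    C ↦ ABC

A->BB, B->CA, C->ABC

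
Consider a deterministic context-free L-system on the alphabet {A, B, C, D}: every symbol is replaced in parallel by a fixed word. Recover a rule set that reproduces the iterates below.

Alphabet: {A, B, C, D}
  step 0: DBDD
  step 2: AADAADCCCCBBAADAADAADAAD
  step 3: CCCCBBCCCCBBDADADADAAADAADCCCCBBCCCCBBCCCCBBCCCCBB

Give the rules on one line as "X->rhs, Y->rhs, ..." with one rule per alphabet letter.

A->CC, B->AAD, C->DA, D->BB

  step 2 ⇒ step 3: AADAADCCCCBBAADAADAADAAD ⇒ CC·CC·BB·CC·CC·BB·DA·DA·DA·DA·AAD·AAD·CC·CC·BB·CC·CC·BB·CC·CC·BB·CC·CC·BB
    A ↦ CC
    B ↦ AAD
    C ↦ DA
    D ↦ BB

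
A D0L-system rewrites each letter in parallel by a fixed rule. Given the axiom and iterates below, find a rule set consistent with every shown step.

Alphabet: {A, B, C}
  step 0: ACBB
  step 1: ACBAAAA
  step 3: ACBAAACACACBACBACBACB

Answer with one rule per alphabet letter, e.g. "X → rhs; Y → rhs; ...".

A->AC, B->AA, C->B

  step 0 ⇒ step 1: ACBB ⇒ AC·B·AA·AA
    A ↦ AC
    B ↦ AA
    C ↦ B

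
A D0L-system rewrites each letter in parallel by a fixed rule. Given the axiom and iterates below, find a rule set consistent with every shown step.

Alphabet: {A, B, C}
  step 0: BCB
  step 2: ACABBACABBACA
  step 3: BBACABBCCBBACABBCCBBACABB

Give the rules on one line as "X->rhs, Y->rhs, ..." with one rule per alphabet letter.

  step 2 ⇒ step 3: ACABBACABBACA ⇒ BB·ACA·BB·C·C·BB·ACA·BB·C·C·BB·ACA·BB
    A ↦ BB
    B ↦ C
    C ↦ ACA

A->BB, B->C, C->ACA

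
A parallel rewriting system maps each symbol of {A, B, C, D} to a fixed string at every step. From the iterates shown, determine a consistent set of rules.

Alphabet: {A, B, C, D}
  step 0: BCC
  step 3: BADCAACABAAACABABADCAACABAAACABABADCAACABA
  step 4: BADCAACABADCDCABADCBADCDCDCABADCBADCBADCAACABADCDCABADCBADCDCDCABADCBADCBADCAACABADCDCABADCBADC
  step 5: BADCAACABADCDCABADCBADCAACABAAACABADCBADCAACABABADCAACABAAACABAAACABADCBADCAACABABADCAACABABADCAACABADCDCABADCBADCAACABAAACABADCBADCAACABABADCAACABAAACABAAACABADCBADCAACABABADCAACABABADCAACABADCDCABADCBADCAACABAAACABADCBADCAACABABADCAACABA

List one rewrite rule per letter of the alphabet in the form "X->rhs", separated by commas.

A->DC, B->BA, C->ABA, D->AAC

  step 4 ⇒ step 5: BADCAACABADCDCABADCBADCDCDCABADCBADCBADCAACABADCDCABADCBADCDCDCABADCBADCBADCAACABADCDCABADCBADC ⇒ BA·DC·AAC·ABA·DC·DC·ABA·DC·BA·DC·AAC·ABA·AAC·ABA·DC·BA·DC·AAC·ABA·BA·DC·AAC·ABA·AAC·ABA·AAC·ABA·DC·BA·DC·AAC·ABA·BA·DC·AAC·ABA·BA·DC·AAC·ABA·DC·DC·ABA·DC·BA·DC·AAC·ABA·AAC·ABA·DC·BA·DC·AAC·ABA·BA·DC·AAC·ABA·AAC·ABA·AAC·ABA·DC·BA·DC·AAC·ABA·BA·DC·AAC·ABA·BA·DC·AAC·ABA·DC·DC·ABA·DC·BA·DC·AAC·ABA·AAC·ABA·DC·BA·DC·AAC·ABA·BA·DC·AAC·ABA
    A ↦ DC
    B ↦ BA
    C ↦ ABA
    D ↦ AAC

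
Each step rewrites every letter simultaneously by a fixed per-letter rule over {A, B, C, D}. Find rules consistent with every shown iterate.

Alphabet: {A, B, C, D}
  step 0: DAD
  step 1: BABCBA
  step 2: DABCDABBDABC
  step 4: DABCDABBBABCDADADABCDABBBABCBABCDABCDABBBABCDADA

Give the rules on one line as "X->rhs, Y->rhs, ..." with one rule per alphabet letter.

  step 1 ⇒ step 2: BABCBA ⇒ DA·BC·DA·BB·DA·BC
    A ↦ BC
    B ↦ DA
    C ↦ BB
  step 0 ⇒ step 1: DAD ⇒ BA·BC·BA
    D ↦ BA

A->BC, B->DA, C->BB, D->BA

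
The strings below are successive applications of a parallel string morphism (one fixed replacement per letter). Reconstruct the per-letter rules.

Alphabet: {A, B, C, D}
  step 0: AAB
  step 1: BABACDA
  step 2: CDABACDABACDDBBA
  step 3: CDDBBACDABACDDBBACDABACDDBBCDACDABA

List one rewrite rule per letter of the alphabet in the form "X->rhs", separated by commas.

  step 2 ⇒ step 3: CDABACDABACDDBBA ⇒ CDD·B·BA·CDA·BA·CDD·B·BA·CDA·BA·CDD·B·B·CDA·CDA·BA
    A ↦ BA
    B ↦ CDA
    C ↦ CDD
    D ↦ B

A->BA, B->CDA, C->CDD, D->B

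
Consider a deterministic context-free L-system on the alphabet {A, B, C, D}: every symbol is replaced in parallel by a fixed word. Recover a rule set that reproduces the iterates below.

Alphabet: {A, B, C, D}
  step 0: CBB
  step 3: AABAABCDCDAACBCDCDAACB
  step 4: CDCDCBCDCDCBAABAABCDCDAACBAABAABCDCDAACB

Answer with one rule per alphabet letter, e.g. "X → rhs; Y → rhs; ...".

  step 3 ⇒ step 4: AABAABCDCDAACBCDCDAACB ⇒ CD·CD·CB·CD·CD·CB·AA·B·AA·B·CD·CD·AA·CB·AA·B·AA·B·CD·CD·AA·CB
    A ↦ CD
    B ↦ CB
    C ↦ AA
    D ↦ B

A->CD, B->CB, C->AA, D->B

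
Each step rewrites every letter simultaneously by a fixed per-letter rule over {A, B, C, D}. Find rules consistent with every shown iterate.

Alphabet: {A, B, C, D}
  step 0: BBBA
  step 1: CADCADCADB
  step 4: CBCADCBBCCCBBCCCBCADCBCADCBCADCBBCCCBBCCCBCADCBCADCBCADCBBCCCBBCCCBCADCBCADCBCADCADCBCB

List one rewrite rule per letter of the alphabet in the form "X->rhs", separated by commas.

  step 0 ⇒ step 1: BBBA ⇒ CAD·CAD·CAD·B
    A ↦ B
    B ↦ CAD
    C ↦ CB  (constrained at step 1)
    D ↦ CC  (constrained at step 1)

A->B, B->CAD, C->CB, D->CC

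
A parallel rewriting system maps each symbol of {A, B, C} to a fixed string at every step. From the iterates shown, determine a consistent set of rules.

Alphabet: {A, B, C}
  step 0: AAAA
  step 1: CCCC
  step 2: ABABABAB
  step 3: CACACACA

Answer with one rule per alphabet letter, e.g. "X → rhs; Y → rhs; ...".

  step 2 ⇒ step 3: ABABABAB ⇒ C·A·C·A·C·A·C·A
    A ↦ C
    B ↦ A
  step 1 ⇒ step 2: CCCC ⇒ AB·AB·AB·AB
    C ↦ AB

A->C, B->A, C->AB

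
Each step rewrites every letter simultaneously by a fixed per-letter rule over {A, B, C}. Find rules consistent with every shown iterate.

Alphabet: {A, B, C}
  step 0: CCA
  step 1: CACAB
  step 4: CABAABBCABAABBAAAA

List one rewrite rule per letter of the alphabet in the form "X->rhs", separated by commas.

A->B, B->AA, C->CA

  step 0 ⇒ step 1: CCA ⇒ CA·CA·B
    A ↦ B
    C ↦ CA
    B ↦ AA  (constrained at step 1)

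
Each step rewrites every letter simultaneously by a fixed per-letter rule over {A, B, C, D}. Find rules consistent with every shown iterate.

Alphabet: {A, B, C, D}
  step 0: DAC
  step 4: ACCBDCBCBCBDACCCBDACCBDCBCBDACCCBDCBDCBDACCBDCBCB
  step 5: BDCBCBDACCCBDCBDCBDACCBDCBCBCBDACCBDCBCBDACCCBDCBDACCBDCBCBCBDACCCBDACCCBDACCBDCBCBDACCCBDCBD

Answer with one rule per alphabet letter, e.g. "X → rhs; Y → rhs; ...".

A->BD, B->D, C->CB, D->ACC

  step 4 ⇒ step 5: ACCBDCBCBCBDACCCBDACCBDCBCBDACCCBDCBDCBDACCBDCBCB ⇒ BD·CB·CB·D·ACC·CB·D·CB·D·CB·D·ACC·BD·CB·CB·CB·D·ACC·BD·CB·CB·D·ACC·CB·D·CB·D·ACC·BD·CB·CB·CB·D·ACC·CB·D·ACC·CB·D·ACC·BD·CB·CB·D·ACC·CB·D·CB·D
    A ↦ BD
    B ↦ D
    C ↦ CB
    D ↦ ACC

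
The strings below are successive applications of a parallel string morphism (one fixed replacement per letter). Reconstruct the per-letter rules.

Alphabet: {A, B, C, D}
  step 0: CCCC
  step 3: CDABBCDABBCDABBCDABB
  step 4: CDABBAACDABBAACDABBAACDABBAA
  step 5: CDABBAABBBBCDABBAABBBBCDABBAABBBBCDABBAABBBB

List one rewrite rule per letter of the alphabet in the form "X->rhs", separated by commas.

  step 4 ⇒ step 5: CDABBAACDABBAACDABBAACDABBAA ⇒ CD·A·BB·A·A·BB·BB·CD·A·BB·A·A·BB·BB·CD·A·BB·A·A·BB·BB·CD·A·BB·A·A·BB·BB
    A ↦ BB
    B ↦ A
    C ↦ CD
    D ↦ A

A->BB, B->A, C->CD, D->A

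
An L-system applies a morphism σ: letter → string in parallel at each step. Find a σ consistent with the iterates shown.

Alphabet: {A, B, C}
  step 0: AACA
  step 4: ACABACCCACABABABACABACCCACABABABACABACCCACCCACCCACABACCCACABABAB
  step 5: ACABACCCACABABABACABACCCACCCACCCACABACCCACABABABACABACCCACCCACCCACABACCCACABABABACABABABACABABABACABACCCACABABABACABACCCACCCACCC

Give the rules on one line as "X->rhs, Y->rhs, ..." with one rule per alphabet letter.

  step 4 ⇒ step 5: ACABACCCACABABABACABACCCACABABABACABACCCACCCACCCACABACCCACABABAB ⇒ AC·AB·AC·CC·AC·AB·AB·AB·AC·AB·AC·CC·AC·CC·AC·CC·AC·AB·AC·CC·AC·AB·AB·AB·AC·AB·AC·CC·AC·CC·AC·CC·AC·AB·AC·CC·AC·AB·AB·AB·AC·AB·AB·AB·AC·AB·AB·AB·AC·AB·AC·CC·AC·AB·AB·AB·AC·AB·AC·CC·AC·CC·AC·CC
    A ↦ AC
    B ↦ CC
    C ↦ AB

A->AC, B->CC, C->AB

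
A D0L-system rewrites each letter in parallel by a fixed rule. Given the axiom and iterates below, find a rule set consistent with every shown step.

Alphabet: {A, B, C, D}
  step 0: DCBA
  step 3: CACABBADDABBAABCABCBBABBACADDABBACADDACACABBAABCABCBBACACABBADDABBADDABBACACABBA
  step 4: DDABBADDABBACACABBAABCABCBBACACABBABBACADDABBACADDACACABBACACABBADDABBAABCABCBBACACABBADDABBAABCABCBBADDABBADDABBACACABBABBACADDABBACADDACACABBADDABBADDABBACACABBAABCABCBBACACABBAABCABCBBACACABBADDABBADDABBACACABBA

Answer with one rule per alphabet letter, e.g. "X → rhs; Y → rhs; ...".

A->BBA, B->CA, C->DDA, D->ABC

  step 3 ⇒ step 4: CACABBADDABBAABCABCBBABBACADDABBACADDACACABBAABCABCBBACACABBADDABBADDABBACACABBA ⇒ DDA·BBA·DDA·BBA·CA·CA·BBA·ABC·ABC·BBA·CA·CA·BBA·BBA·CA·DDA·BBA·CA·DDA·CA·CA·BBA·CA·CA·BBA·DDA·BBA·ABC·ABC·BBA·CA·CA·BBA·DDA·BBA·ABC·ABC·BBA·DDA·BBA·DDA·BBA·CA·CA·BBA·BBA·CA·DDA·BBA·CA·DDA·CA·CA·BBA·DDA·BBA·DDA·BBA·CA·CA·BBA·ABC·ABC·BBA·CA·CA·BBA·ABC·ABC·BBA·CA·CA·BBA·DDA·BBA·DDA·BBA·CA·CA·BBA
    A ↦ BBA
    B ↦ CA
    C ↦ DDA
    D ↦ ABC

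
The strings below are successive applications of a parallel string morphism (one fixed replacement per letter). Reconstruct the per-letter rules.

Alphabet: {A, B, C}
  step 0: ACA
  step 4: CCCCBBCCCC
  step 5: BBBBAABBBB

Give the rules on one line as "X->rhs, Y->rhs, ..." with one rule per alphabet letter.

  step 4 ⇒ step 5: CCCCBBCCCC ⇒ B·B·B·B·A·A·B·B·B·B
    B ↦ A
    C ↦ B
    A ↦ CC  (constrained at step 0)

A->CC, B->A, C->B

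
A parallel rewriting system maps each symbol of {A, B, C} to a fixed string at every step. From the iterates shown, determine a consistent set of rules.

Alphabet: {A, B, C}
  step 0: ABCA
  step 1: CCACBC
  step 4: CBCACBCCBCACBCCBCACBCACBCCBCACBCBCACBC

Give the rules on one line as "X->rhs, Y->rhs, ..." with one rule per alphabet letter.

  step 0 ⇒ step 1: ABCA ⇒ C·CA·CB·C
    A ↦ C
    B ↦ CA
    C ↦ CB

A->C, B->CA, C->CB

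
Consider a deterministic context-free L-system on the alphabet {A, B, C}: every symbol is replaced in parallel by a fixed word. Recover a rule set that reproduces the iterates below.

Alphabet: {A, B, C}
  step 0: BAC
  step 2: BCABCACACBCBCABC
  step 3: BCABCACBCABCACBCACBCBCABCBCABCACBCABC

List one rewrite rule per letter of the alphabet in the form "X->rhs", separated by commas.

  step 2 ⇒ step 3: BCABCACACBCBCABC ⇒ BCA·BC·AC·BCA·BC·AC·BC·AC·BC·BCA·BC·BCA·BC·AC·BCA·BC
    A ↦ AC
    B ↦ BCA
    C ↦ BC

A->AC, B->BCA, C->BC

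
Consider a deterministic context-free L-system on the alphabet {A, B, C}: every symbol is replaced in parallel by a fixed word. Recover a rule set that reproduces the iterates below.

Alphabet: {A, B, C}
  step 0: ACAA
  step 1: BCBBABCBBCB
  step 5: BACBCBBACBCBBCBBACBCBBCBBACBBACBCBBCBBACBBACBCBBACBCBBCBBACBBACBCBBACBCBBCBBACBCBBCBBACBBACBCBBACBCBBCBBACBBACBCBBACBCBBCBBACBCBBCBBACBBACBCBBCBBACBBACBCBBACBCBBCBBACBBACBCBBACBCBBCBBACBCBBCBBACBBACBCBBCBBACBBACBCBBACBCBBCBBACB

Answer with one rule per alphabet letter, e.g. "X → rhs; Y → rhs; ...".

A->BCB, B->CB, C->BA

  step 0 ⇒ step 1: ACAA ⇒ BCB·BA·BCB·BCB
    A ↦ BCB
    C ↦ BA
    B ↦ CB  (constrained at step 1)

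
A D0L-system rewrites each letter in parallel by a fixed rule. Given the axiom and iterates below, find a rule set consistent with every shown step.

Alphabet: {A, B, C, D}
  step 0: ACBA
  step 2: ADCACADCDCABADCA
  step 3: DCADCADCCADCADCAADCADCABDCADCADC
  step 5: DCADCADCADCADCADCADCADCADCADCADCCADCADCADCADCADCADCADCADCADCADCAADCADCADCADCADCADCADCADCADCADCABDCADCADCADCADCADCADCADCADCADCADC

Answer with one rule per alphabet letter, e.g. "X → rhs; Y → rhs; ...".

A->DC, B->AB, C->CA, D->AD

  step 2 ⇒ step 3: ADCACADCDCABADCA ⇒ DC·AD·CA·DC·CA·DC·AD·CA·AD·CA·DC·AB·DC·AD·CA·DC
    A ↦ DC
    B ↦ AB
    C ↦ CA
    D ↦ AD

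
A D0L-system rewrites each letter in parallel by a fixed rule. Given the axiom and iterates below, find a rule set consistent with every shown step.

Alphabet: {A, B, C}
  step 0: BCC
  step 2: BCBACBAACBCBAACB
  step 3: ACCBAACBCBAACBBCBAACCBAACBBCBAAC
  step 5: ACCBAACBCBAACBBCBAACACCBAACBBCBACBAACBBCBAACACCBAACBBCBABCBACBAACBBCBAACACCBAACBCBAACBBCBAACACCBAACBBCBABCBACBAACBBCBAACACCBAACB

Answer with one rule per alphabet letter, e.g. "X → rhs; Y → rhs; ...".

A->B, B->AC, C->CBA

  step 2 ⇒ step 3: BCBACBAACBCBAACB ⇒ AC·CBA·AC·B·CBA·AC·B·B·CBA·AC·CBA·AC·B·B·CBA·AC
    A ↦ B
    B ↦ AC
    C ↦ CBA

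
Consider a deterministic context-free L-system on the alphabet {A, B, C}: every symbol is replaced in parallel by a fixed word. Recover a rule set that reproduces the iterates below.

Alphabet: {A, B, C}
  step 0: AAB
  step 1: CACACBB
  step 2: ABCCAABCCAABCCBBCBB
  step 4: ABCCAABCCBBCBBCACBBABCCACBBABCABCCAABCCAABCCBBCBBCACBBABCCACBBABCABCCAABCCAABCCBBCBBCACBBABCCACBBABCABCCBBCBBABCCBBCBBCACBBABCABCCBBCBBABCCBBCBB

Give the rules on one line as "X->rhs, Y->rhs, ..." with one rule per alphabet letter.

A->CA, B->CBB, C->ABC

  step 1 ⇒ step 2: CACACBB ⇒ ABC·CA·ABC·CA·ABC·CBB·CBB
    A ↦ CA
    B ↦ CBB
    C ↦ ABC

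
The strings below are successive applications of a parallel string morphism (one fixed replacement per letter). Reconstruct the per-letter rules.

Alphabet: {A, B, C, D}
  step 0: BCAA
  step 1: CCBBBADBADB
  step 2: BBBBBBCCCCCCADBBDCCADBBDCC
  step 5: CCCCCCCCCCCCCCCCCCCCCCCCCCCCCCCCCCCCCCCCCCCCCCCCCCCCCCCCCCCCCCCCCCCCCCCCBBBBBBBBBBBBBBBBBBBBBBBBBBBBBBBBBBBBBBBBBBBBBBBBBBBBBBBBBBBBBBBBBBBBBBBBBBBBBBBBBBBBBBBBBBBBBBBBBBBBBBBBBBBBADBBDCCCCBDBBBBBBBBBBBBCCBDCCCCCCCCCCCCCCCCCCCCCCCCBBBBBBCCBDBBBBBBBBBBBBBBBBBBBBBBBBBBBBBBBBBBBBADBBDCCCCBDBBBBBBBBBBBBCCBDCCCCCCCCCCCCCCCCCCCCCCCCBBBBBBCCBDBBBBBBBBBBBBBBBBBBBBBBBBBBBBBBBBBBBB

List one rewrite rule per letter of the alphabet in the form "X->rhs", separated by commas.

  step 1 ⇒ step 2: CCBBBADBADB ⇒ BBB·BBB·CC·CC·CC·ADB·BD·CC·ADB·BD·CC
    A ↦ ADB
    B ↦ CC
    C ↦ BBB
    D ↦ BD

A->ADB, B->CC, C->BBB, D->BD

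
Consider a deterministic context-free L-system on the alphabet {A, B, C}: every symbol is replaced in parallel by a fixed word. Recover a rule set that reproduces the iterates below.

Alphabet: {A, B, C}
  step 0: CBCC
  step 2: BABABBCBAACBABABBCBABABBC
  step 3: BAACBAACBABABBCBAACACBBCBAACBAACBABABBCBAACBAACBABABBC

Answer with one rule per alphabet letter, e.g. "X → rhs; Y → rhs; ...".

  step 2 ⇒ step 3: BABABBCBAACBABABBCBABABBC ⇒ BA·AC·BA·AC·BA·BA·BBC·BA·AC·AC·BBC·BA·AC·BA·AC·BA·BA·BBC·BA·AC·BA·AC·BA·BA·BBC
    A ↦ AC
    B ↦ BA
    C ↦ BBC

A->AC, B->BA, C->BBC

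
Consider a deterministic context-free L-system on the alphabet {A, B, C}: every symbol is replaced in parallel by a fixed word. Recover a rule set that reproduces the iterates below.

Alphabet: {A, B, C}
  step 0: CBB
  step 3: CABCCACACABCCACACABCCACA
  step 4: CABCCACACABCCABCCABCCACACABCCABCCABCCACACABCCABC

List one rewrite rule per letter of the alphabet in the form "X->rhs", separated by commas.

  step 3 ⇒ step 4: CABCCACACABCCACACABCCACA ⇒ CA·BC·CA·CA·CA·BC·CA·BC·CA·BC·CA·CA·CA·BC·CA·BC·CA·BC·CA·CA·CA·BC·CA·BC
    A ↦ BC
    B ↦ CA
    C ↦ CA

A->BC, B->CA, C->CA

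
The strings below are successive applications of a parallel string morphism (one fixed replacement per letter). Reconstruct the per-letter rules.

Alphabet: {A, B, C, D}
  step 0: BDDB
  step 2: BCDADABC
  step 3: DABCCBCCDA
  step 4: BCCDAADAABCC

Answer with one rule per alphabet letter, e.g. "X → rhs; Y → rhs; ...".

A->C, B->D, C->A, D->BC

  step 3 ⇒ step 4: DABCCBCCDA ⇒ BC·C·D·A·A·D·A·A·BC·C
    A ↦ C
    B ↦ D
    C ↦ A
    D ↦ BC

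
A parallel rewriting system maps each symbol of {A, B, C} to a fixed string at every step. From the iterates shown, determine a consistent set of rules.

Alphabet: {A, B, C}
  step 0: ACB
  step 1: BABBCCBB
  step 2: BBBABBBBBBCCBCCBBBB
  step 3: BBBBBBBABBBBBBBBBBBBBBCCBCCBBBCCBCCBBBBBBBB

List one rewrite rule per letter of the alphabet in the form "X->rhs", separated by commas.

A->BAB, B->BB, C->BCC

  step 2 ⇒ step 3: BBBABBBBBBCCBCCBBBB ⇒ BB·BB·BB·BAB·BB·BB·BB·BB·BB·BB·BCC·BCC·BB·BCC·BCC·BB·BB·BB·BB
    A ↦ BAB
    B ↦ BB
    C ↦ BCC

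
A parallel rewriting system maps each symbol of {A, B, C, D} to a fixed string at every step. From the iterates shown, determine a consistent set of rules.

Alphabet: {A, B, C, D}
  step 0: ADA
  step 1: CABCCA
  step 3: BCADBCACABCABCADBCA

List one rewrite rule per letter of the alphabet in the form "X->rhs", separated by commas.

  step 0 ⇒ step 1: ADA ⇒ CA·BC·CA
    A ↦ CA
    D ↦ BC
    B ↦ A  (constrained at step 1)
    C ↦ DB  (constrained at step 1)

A->CA, B->A, C->DB, D->BC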